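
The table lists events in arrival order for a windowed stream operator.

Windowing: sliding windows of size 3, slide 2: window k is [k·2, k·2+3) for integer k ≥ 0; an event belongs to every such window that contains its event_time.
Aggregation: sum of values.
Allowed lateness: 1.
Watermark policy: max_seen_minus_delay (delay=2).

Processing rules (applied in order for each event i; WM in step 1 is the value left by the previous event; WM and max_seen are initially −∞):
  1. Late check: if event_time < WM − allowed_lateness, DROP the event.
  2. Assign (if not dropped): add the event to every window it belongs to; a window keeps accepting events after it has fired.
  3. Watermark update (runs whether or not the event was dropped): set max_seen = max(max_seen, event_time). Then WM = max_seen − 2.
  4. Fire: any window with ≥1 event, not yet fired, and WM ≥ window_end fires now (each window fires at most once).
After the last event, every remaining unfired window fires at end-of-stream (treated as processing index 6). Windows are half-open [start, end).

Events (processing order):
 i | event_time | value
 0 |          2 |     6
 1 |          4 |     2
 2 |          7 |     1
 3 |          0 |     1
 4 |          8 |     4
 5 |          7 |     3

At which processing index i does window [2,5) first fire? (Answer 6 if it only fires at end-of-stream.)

i=0 t=2 v=6: → [2,5),[0,3); WM=0
i=1 t=4 v=2: → [4,7),[2,5); WM=2
i=2 t=7 v=1: → [6,9); WM=5; [0,3) fires=6 [2,5) fires=8
i=3 t=0 v=1: DROP (t<5-1); WM=5
i=4 t=8 v=4: → [8,11),[6,9); WM=6
i=5 t=7 v=3: → [6,9); WM=6

2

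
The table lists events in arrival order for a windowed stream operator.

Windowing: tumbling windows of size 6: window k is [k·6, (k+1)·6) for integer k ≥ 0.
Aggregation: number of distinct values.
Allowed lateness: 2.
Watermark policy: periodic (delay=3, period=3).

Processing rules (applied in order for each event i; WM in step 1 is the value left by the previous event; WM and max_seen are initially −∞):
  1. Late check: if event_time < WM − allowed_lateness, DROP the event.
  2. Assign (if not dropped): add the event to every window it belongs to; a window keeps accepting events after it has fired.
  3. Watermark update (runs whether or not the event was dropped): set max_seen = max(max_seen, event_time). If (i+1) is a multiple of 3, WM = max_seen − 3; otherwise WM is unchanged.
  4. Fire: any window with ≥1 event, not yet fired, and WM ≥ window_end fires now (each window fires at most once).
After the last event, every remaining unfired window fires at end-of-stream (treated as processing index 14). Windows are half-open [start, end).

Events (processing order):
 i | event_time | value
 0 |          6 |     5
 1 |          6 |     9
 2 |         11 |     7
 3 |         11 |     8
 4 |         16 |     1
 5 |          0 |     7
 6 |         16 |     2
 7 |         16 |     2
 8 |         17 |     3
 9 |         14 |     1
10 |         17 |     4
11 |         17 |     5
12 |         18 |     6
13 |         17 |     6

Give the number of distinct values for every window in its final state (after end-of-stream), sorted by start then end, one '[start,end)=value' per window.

i=0 t=6 v=5: → [6,12); WM=−∞
i=1 t=6 v=9: → [6,12); WM=−∞
i=2 t=11 v=7: → [6,12); WM=8
i=3 t=11 v=8: → [6,12); WM=8
i=4 t=16 v=1: → [12,18); WM=8
i=5 t=0 v=7: DROP (t<8-2); WM=13; [6,12) fires=4
i=6 t=16 v=2: → [12,18); WM=13
i=7 t=16 v=2: → [12,18); WM=13
i=8 t=17 v=3: → [12,18); WM=14
i=9 t=14 v=1: → [12,18); WM=14
i=10 t=17 v=4: → [12,18); WM=14
i=11 t=17 v=5: → [12,18); WM=14
i=12 t=18 v=6: → [18,24); WM=14
i=13 t=17 v=6: → [12,18); WM=14

[6,12)=4 [12,18)=6 [18,24)=1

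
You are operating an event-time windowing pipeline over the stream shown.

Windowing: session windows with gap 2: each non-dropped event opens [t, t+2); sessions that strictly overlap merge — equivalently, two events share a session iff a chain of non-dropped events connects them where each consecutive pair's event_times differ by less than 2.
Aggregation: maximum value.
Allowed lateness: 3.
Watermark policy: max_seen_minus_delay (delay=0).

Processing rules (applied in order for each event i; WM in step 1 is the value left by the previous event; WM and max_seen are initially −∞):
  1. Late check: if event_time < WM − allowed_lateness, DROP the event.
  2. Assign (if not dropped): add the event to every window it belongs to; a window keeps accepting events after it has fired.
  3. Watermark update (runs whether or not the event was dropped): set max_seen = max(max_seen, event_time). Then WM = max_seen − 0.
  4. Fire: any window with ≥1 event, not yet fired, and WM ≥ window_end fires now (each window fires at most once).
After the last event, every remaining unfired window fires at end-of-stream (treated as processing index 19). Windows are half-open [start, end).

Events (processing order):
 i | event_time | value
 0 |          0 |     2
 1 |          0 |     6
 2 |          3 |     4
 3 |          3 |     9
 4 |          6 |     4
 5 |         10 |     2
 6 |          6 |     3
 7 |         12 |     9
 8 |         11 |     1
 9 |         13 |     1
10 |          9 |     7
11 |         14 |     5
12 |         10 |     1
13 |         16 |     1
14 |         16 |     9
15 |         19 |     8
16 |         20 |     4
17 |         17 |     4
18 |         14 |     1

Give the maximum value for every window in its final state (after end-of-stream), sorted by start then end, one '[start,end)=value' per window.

i=0 t=0 v=2: → [0,2); WM=0
i=1 t=0 v=6: → [0,2); WM=0
i=2 t=3 v=4: → [3,5); WM=3
i=3 t=3 v=9: → [3,5); WM=3
i=4 t=6 v=4: → [6,8); WM=6
i=5 t=10 v=2: → [10,12); WM=10
i=6 t=6 v=3: DROP (t<10-3); WM=10
i=7 t=12 v=9: → [12,14); WM=12
i=8 t=11 v=1: → [10,14); WM=12
i=9 t=13 v=1: → [10,15); WM=13
i=10 t=9 v=7: DROP (t<13-3); WM=13
i=11 t=14 v=5: → [10,16); WM=14
i=12 t=10 v=1: DROP (t<14-3); WM=14
i=13 t=16 v=1: → [16,18); WM=16
i=14 t=16 v=9: → [16,18); WM=16
i=15 t=19 v=8: → [19,21); WM=19
i=16 t=20 v=4: → [19,22); WM=20
i=17 t=17 v=4: → [16,19); WM=20
i=18 t=14 v=1: DROP (t<20-3); WM=20

[0,2)=6 [3,5)=9 [6,8)=4 [10,16)=9 [16,19)=9 [19,22)=8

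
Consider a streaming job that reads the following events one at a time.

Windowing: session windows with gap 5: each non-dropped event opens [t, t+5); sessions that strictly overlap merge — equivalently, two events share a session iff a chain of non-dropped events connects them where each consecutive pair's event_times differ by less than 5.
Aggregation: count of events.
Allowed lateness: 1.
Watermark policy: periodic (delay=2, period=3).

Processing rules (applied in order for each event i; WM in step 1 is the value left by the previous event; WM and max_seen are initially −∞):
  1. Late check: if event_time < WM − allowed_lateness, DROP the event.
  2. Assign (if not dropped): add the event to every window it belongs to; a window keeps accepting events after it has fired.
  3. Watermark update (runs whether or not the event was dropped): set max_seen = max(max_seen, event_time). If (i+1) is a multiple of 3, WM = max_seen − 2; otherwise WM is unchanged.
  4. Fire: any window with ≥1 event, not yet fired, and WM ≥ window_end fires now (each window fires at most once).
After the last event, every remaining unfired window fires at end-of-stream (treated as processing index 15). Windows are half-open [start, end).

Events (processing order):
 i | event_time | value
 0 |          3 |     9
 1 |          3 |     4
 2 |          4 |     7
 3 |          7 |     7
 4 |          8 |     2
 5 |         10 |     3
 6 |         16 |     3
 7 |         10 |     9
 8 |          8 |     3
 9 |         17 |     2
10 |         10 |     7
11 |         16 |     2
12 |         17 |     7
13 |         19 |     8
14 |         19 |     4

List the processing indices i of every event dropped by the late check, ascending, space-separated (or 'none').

i=0 t=3 v=9: → [3,8); WM=−∞
i=1 t=3 v=4: → [3,8); WM=−∞
i=2 t=4 v=7: → [3,9); WM=2
i=3 t=7 v=7: → [3,12); WM=2
i=4 t=8 v=2: → [3,13); WM=2
i=5 t=10 v=3: → [3,15); WM=8
i=6 t=16 v=3: → [16,21); WM=8
i=7 t=10 v=9: → [3,15); WM=8
i=8 t=8 v=3: → [3,15); WM=14
i=9 t=17 v=2: → [16,22); WM=14
i=10 t=10 v=7: DROP (t<14-1); WM=14
i=11 t=16 v=2: → [16,22); WM=15
i=12 t=17 v=7: → [16,22); WM=15
i=13 t=19 v=8: → [16,24); WM=15
i=14 t=19 v=4: → [16,24); WM=17

10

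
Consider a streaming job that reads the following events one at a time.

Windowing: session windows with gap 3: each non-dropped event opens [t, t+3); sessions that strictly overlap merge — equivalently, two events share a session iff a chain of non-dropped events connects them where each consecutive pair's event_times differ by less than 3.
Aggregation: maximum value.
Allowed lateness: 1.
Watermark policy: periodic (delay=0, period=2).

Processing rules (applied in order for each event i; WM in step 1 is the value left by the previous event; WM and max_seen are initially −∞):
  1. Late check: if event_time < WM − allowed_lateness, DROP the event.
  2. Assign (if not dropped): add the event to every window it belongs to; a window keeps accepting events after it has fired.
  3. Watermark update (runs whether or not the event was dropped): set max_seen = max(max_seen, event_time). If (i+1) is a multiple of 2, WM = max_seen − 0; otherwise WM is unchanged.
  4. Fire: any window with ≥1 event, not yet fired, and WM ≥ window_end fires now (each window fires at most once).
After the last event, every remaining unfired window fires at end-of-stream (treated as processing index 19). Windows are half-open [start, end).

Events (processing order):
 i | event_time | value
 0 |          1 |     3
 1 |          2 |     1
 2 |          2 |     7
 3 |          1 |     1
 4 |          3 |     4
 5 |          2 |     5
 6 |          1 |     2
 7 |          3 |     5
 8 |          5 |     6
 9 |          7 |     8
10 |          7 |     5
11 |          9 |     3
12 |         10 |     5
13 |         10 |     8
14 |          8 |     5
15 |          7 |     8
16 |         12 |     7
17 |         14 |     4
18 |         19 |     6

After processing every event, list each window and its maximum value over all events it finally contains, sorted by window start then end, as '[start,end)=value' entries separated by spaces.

[1,17)=8 [19,22)=6

i=0 t=1 v=3: → [1,4); WM=−∞
i=1 t=2 v=1: → [1,5); WM=2
i=2 t=2 v=7: → [1,5); WM=2
i=3 t=1 v=1: → [1,5); WM=2
i=4 t=3 v=4: → [1,6); WM=2
i=5 t=2 v=5: → [1,6); WM=3
i=6 t=1 v=2: DROP (t<3-1); WM=3
i=7 t=3 v=5: → [1,6); WM=3
i=8 t=5 v=6: → [1,8); WM=3
i=9 t=7 v=8: → [1,10); WM=7
i=10 t=7 v=5: → [1,10); WM=7
i=11 t=9 v=3: → [1,12); WM=9
i=12 t=10 v=5: → [1,13); WM=9
i=13 t=10 v=8: → [1,13); WM=10
i=14 t=8 v=5: DROP (t<10-1); WM=10
i=15 t=7 v=8: DROP (t<10-1); WM=10
i=16 t=12 v=7: → [1,15); WM=10
i=17 t=14 v=4: → [1,17); WM=14
i=18 t=19 v=6: → [19,22); WM=14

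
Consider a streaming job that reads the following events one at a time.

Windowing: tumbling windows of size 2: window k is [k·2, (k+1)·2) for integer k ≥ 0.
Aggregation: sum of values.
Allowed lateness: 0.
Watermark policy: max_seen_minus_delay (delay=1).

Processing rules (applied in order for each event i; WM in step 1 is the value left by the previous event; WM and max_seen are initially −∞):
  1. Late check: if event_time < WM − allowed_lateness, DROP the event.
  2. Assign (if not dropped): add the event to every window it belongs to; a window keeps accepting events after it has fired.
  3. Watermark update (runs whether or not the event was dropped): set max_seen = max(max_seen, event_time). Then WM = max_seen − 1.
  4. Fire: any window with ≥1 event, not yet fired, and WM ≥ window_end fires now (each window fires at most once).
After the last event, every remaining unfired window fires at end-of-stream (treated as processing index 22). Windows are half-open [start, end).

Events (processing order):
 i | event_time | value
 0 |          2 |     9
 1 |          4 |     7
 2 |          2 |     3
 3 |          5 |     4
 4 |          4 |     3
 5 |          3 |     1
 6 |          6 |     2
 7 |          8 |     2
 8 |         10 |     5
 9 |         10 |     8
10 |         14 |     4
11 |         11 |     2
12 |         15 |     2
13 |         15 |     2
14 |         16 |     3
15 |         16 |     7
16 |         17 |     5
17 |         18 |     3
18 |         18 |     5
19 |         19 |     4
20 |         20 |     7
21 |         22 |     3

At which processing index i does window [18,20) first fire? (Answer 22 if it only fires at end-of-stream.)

21

i=0 t=2 v=9: → [2,4); WM=1
i=1 t=4 v=7: → [4,6); WM=3
i=2 t=2 v=3: DROP (t<3-0); WM=3
i=3 t=5 v=4: → [4,6); WM=4; [2,4) fires=9
i=4 t=4 v=3: → [4,6); WM=4
i=5 t=3 v=1: DROP (t<4-0); WM=4
i=6 t=6 v=2: → [6,8); WM=5
i=7 t=8 v=2: → [8,10); WM=7; [4,6) fires=14
i=8 t=10 v=5: → [10,12); WM=9; [6,8) fires=2
i=9 t=10 v=8: → [10,12); WM=9
i=10 t=14 v=4: → [14,16); WM=13; [8,10) fires=2 [10,12) fires=13
i=11 t=11 v=2: DROP (t<13-0); WM=13
i=12 t=15 v=2: → [14,16); WM=14
i=13 t=15 v=2: → [14,16); WM=14
i=14 t=16 v=3: → [16,18); WM=15
i=15 t=16 v=7: → [16,18); WM=15
i=16 t=17 v=5: → [16,18); WM=16; [14,16) fires=8
i=17 t=18 v=3: → [18,20); WM=17
i=18 t=18 v=5: → [18,20); WM=17
i=19 t=19 v=4: → [18,20); WM=18; [16,18) fires=15
i=20 t=20 v=7: → [20,22); WM=19
i=21 t=22 v=3: → [22,24); WM=21; [18,20) fires=12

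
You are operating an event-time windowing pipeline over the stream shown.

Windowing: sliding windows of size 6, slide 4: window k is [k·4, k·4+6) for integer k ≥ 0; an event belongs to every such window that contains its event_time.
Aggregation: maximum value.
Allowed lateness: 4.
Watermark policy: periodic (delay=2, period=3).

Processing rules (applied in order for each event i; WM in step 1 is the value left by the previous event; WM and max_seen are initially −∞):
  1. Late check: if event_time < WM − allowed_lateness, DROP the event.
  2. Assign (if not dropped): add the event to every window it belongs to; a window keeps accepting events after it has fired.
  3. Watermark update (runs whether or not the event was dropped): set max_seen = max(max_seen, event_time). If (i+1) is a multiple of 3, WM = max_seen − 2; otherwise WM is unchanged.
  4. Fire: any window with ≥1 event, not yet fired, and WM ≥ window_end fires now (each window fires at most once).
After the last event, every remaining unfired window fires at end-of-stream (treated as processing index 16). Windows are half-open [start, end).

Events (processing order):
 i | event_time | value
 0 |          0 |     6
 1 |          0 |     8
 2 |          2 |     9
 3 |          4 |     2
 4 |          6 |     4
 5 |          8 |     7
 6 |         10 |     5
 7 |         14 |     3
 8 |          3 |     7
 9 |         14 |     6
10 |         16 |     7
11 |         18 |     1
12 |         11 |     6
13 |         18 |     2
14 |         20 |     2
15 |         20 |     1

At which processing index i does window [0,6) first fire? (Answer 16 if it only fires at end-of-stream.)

i=0 t=0 v=6: → [0,6); WM=−∞
i=1 t=0 v=8: → [0,6); WM=−∞
i=2 t=2 v=9: → [0,6); WM=0
i=3 t=4 v=2: → [4,10),[0,6); WM=0
i=4 t=6 v=4: → [4,10); WM=0
i=5 t=8 v=7: → [8,14),[4,10); WM=6; [0,6) fires=9
i=6 t=10 v=5: → [8,14); WM=6
i=7 t=14 v=3: → [12,18); WM=6
i=8 t=3 v=7: → [0,6); WM=12; [4,10) fires=7
i=9 t=14 v=6: → [12,18); WM=12
i=10 t=16 v=7: → [16,22),[12,18); WM=12
i=11 t=18 v=1: → [16,22); WM=16; [8,14) fires=7
i=12 t=11 v=6: DROP (t<16-4); WM=16
i=13 t=18 v=2: → [16,22); WM=16
i=14 t=20 v=2: → [20,26),[16,22); WM=18; [12,18) fires=7
i=15 t=20 v=1: → [20,26),[16,22); WM=18

5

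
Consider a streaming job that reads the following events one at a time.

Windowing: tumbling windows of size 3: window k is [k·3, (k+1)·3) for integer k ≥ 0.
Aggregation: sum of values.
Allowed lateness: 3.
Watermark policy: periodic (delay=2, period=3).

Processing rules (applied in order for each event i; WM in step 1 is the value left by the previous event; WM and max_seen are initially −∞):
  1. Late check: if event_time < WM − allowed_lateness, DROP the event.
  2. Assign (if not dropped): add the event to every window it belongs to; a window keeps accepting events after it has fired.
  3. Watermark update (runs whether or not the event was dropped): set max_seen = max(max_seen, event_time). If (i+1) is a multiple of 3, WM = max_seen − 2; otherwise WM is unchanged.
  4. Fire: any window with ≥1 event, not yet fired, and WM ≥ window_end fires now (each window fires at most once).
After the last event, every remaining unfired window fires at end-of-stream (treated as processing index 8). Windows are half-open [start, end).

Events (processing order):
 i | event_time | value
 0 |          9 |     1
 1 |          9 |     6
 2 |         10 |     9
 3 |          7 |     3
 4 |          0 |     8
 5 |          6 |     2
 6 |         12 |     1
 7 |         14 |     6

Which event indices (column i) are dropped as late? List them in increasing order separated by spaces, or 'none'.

i=0 t=9 v=1: → [9,12); WM=−∞
i=1 t=9 v=6: → [9,12); WM=−∞
i=2 t=10 v=9: → [9,12); WM=8
i=3 t=7 v=3: → [6,9); WM=8
i=4 t=0 v=8: DROP (t<8-3); WM=8
i=5 t=6 v=2: → [6,9); WM=8
i=6 t=12 v=1: → [12,15); WM=8
i=7 t=14 v=6: → [12,15); WM=8

4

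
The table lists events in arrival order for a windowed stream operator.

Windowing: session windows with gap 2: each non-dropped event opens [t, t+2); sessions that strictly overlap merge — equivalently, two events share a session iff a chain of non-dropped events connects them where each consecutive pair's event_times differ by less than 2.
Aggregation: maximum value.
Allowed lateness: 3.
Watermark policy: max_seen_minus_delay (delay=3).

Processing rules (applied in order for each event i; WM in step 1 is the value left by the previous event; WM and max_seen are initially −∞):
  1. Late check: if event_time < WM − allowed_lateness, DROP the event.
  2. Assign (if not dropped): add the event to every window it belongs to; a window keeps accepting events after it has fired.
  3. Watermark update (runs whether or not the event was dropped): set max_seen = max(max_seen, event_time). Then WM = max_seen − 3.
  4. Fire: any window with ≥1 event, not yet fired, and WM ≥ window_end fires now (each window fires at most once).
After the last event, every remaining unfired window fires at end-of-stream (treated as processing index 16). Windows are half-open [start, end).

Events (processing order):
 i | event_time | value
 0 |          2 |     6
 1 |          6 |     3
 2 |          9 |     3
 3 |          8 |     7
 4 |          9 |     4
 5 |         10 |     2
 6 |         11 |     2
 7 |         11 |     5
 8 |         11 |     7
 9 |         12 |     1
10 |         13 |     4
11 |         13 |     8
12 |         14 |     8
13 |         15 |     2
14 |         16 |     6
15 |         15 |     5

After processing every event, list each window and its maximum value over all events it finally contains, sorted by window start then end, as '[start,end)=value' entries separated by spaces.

[2,4)=6 [6,8)=3 [8,18)=8

i=0 t=2 v=6: → [2,4); WM=-1
i=1 t=6 v=3: → [6,8); WM=3
i=2 t=9 v=3: → [9,11); WM=6
i=3 t=8 v=7: → [8,11); WM=6
i=4 t=9 v=4: → [8,11); WM=6
i=5 t=10 v=2: → [8,12); WM=7
i=6 t=11 v=2: → [8,13); WM=8
i=7 t=11 v=5: → [8,13); WM=8
i=8 t=11 v=7: → [8,13); WM=8
i=9 t=12 v=1: → [8,14); WM=9
i=10 t=13 v=4: → [8,15); WM=10
i=11 t=13 v=8: → [8,15); WM=10
i=12 t=14 v=8: → [8,16); WM=11
i=13 t=15 v=2: → [8,17); WM=12
i=14 t=16 v=6: → [8,18); WM=13
i=15 t=15 v=5: → [8,18); WM=13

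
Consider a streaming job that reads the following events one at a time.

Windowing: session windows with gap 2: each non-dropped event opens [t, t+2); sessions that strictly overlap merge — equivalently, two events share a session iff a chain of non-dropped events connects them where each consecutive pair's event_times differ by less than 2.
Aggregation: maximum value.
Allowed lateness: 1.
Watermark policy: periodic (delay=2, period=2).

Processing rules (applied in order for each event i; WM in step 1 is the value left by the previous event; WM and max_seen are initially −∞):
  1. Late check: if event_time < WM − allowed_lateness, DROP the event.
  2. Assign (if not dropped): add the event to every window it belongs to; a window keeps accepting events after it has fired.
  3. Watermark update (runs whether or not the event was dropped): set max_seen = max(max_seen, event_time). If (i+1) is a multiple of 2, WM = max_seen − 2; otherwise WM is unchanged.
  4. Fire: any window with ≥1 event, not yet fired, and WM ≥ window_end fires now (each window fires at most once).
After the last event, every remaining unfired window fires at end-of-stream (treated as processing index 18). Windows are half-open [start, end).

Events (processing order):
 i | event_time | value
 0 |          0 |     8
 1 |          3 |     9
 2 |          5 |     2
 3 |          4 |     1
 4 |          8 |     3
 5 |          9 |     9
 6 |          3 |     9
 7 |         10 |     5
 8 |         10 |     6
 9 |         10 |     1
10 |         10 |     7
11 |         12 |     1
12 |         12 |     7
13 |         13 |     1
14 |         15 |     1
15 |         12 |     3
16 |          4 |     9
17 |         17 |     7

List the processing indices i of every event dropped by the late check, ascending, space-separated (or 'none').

6 16

i=0 t=0 v=8: → [0,2); WM=−∞
i=1 t=3 v=9: → [3,5); WM=1
i=2 t=5 v=2: → [5,7); WM=1
i=3 t=4 v=1: → [3,7); WM=3
i=4 t=8 v=3: → [8,10); WM=3
i=5 t=9 v=9: → [8,11); WM=7
i=6 t=3 v=9: DROP (t<7-1); WM=7
i=7 t=10 v=5: → [8,12); WM=8
i=8 t=10 v=6: → [8,12); WM=8
i=9 t=10 v=1: → [8,12); WM=8
i=10 t=10 v=7: → [8,12); WM=8
i=11 t=12 v=1: → [12,14); WM=10
i=12 t=12 v=7: → [12,14); WM=10
i=13 t=13 v=1: → [12,15); WM=11
i=14 t=15 v=1: → [15,17); WM=11
i=15 t=12 v=3: → [12,15); WM=13
i=16 t=4 v=9: DROP (t<13-1); WM=13
i=17 t=17 v=7: → [17,19); WM=15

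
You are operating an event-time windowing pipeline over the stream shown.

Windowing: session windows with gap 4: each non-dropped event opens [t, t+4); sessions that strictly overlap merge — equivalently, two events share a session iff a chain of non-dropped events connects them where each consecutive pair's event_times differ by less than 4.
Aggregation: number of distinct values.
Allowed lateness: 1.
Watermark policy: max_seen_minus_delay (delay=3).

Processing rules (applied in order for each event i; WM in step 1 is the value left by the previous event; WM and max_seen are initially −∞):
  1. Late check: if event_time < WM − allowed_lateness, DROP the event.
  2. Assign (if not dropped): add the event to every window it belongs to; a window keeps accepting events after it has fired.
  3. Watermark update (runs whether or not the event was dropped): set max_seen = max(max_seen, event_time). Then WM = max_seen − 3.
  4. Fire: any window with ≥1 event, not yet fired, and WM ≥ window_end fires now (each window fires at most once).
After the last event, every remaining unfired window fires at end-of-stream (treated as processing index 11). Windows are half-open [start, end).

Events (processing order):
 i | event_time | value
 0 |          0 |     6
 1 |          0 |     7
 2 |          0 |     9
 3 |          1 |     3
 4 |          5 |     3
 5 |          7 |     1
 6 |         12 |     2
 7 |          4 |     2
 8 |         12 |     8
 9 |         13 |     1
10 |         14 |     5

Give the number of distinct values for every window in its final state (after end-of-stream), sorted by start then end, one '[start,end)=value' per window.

i=0 t=0 v=6: → [0,4); WM=-3
i=1 t=0 v=7: → [0,4); WM=-3
i=2 t=0 v=9: → [0,4); WM=-3
i=3 t=1 v=3: → [0,5); WM=-2
i=4 t=5 v=3: → [5,9); WM=2
i=5 t=7 v=1: → [5,11); WM=4
i=6 t=12 v=2: → [12,16); WM=9
i=7 t=4 v=2: DROP (t<9-1); WM=9
i=8 t=12 v=8: → [12,16); WM=9
i=9 t=13 v=1: → [12,17); WM=10
i=10 t=14 v=5: → [12,18); WM=11

[0,5)=4 [5,11)=2 [12,18)=4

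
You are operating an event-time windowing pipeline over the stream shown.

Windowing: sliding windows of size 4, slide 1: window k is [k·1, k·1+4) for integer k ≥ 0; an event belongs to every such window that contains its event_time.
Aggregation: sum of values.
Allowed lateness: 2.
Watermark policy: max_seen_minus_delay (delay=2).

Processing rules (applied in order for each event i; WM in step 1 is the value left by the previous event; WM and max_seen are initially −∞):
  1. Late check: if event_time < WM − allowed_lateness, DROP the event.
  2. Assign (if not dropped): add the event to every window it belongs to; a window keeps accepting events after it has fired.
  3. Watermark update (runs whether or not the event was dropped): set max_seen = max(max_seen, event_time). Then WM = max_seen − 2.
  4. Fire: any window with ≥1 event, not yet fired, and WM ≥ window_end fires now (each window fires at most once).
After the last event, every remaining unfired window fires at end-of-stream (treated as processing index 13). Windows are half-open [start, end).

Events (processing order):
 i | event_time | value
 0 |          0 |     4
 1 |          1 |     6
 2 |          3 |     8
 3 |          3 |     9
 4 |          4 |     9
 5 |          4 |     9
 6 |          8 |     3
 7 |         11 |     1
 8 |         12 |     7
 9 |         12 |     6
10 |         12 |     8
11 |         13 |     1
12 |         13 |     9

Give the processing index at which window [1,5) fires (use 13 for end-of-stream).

6

i=0 t=0 v=4: → [0,4); WM=-2
i=1 t=1 v=6: → [1,5),[0,4); WM=-1
i=2 t=3 v=8: → [3,7),[2,6),[1,5),[0,4); WM=1
i=3 t=3 v=9: → [3,7),[2,6),[1,5),[0,4); WM=1
i=4 t=4 v=9: → [4,8),[3,7),[2,6),[1,5); WM=2
i=5 t=4 v=9: → [4,8),[3,7),[2,6),[1,5); WM=2
i=6 t=8 v=3: → [8,12),[7,11),[6,10),[5,9); WM=6; [0,4) fires=27 [1,5) fires=41 [2,6) fires=35
i=7 t=11 v=1: → [11,15),[10,14),[9,13),[8,12); WM=9; [3,7) fires=35 [4,8) fires=18 [5,9) fires=3
i=8 t=12 v=7: → [12,16),[11,15),[10,14),[9,13); WM=10; [6,10) fires=3
i=9 t=12 v=6: → [12,16),[11,15),[10,14),[9,13); WM=10
i=10 t=12 v=8: → [12,16),[11,15),[10,14),[9,13); WM=10
i=11 t=13 v=1: → [13,17),[12,16),[11,15),[10,14); WM=11; [7,11) fires=3
i=12 t=13 v=9: → [13,17),[12,16),[11,15),[10,14); WM=11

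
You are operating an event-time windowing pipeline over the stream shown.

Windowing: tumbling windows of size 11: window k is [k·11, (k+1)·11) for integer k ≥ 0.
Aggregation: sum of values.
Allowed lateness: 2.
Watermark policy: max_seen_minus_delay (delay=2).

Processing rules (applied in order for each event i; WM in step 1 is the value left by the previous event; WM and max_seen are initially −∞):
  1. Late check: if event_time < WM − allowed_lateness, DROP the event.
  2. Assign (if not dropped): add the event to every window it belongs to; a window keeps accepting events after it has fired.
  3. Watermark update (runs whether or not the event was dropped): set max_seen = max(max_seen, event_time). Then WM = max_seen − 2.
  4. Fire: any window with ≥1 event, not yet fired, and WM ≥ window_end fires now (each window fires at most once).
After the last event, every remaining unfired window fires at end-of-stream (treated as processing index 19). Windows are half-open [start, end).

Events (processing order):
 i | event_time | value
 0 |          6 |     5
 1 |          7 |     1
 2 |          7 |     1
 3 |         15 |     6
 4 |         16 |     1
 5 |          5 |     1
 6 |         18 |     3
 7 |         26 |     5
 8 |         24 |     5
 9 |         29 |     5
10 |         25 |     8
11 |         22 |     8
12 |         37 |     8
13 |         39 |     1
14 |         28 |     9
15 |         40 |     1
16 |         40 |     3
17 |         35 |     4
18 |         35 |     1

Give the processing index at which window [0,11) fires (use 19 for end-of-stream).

i=0 t=6 v=5: → [0,11); WM=4
i=1 t=7 v=1: → [0,11); WM=5
i=2 t=7 v=1: → [0,11); WM=5
i=3 t=15 v=6: → [11,22); WM=13; [0,11) fires=7
i=4 t=16 v=1: → [11,22); WM=14
i=5 t=5 v=1: DROP (t<14-2); WM=14
i=6 t=18 v=3: → [11,22); WM=16
i=7 t=26 v=5: → [22,33); WM=24; [11,22) fires=10
i=8 t=24 v=5: → [22,33); WM=24
i=9 t=29 v=5: → [22,33); WM=27
i=10 t=25 v=8: → [22,33); WM=27
i=11 t=22 v=8: DROP (t<27-2); WM=27
i=12 t=37 v=8: → [33,44); WM=35; [22,33) fires=23
i=13 t=39 v=1: → [33,44); WM=37
i=14 t=28 v=9: DROP (t<37-2); WM=37
i=15 t=40 v=1: → [33,44); WM=38
i=16 t=40 v=3: → [33,44); WM=38
i=17 t=35 v=4: DROP (t<38-2); WM=38
i=18 t=35 v=1: DROP (t<38-2); WM=38

3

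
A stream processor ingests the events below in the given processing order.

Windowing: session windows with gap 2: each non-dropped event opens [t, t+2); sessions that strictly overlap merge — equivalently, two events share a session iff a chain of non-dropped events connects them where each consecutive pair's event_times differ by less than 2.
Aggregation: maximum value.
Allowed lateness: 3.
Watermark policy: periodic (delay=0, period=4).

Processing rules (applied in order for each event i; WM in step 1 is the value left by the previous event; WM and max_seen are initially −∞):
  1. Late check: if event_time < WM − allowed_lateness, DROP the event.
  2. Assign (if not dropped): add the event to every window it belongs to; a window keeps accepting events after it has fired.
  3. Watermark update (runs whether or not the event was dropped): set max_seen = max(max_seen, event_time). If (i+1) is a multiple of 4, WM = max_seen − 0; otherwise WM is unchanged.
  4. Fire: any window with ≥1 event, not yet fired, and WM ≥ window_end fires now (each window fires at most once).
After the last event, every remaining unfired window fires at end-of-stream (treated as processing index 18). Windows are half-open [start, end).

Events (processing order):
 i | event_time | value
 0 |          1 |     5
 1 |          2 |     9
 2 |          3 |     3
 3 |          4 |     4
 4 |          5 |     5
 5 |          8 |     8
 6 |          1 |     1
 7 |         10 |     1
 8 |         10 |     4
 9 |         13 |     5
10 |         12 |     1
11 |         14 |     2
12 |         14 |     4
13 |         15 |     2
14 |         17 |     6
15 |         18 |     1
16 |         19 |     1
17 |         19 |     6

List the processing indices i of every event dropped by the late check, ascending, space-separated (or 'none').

none

i=0 t=1 v=5: → [1,3); WM=−∞
i=1 t=2 v=9: → [1,4); WM=−∞
i=2 t=3 v=3: → [1,5); WM=−∞
i=3 t=4 v=4: → [1,6); WM=4
i=4 t=5 v=5: → [1,7); WM=4
i=5 t=8 v=8: → [8,10); WM=4
i=6 t=1 v=1: → [1,7); WM=4
i=7 t=10 v=1: → [10,12); WM=10
i=8 t=10 v=4: → [10,12); WM=10
i=9 t=13 v=5: → [13,15); WM=10
i=10 t=12 v=1: → [12,15); WM=10
i=11 t=14 v=2: → [12,16); WM=14
i=12 t=14 v=4: → [12,16); WM=14
i=13 t=15 v=2: → [12,17); WM=14
i=14 t=17 v=6: → [17,19); WM=14
i=15 t=18 v=1: → [17,20); WM=18
i=16 t=19 v=1: → [17,21); WM=18
i=17 t=19 v=6: → [17,21); WM=18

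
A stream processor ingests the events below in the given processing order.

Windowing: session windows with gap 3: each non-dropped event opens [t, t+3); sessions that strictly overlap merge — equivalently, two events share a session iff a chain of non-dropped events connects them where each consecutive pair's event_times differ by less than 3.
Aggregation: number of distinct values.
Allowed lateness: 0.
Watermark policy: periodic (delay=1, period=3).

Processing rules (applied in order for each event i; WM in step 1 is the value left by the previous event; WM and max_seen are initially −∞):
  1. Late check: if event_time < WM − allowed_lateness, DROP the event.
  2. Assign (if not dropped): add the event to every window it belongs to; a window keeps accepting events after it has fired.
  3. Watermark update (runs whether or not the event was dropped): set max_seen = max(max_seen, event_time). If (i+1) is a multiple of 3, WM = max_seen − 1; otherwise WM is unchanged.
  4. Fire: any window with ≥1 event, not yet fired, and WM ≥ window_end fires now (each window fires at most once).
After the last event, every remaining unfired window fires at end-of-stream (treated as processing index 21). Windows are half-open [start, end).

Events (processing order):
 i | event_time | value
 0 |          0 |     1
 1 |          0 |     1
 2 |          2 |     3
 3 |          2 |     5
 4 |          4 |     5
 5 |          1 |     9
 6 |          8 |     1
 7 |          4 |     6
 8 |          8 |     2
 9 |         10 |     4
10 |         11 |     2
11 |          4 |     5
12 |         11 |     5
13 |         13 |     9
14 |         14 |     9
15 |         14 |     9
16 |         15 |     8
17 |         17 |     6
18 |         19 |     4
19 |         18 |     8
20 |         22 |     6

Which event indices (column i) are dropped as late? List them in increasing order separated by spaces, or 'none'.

i=0 t=0 v=1: → [0,3); WM=−∞
i=1 t=0 v=1: → [0,3); WM=−∞
i=2 t=2 v=3: → [0,5); WM=1
i=3 t=2 v=5: → [0,5); WM=1
i=4 t=4 v=5: → [0,7); WM=1
i=5 t=1 v=9: → [0,7); WM=3
i=6 t=8 v=1: → [8,11); WM=3
i=7 t=4 v=6: → [0,7); WM=3
i=8 t=8 v=2: → [8,11); WM=7
i=9 t=10 v=4: → [8,13); WM=7
i=10 t=11 v=2: → [8,14); WM=7
i=11 t=4 v=5: DROP (t<7-0); WM=10
i=12 t=11 v=5: → [8,14); WM=10
i=13 t=13 v=9: → [8,16); WM=10
i=14 t=14 v=9: → [8,17); WM=13
i=15 t=14 v=9: → [8,17); WM=13
i=16 t=15 v=8: → [8,18); WM=13
i=17 t=17 v=6: → [8,20); WM=16
i=18 t=19 v=4: → [8,22); WM=16
i=19 t=18 v=8: → [8,22); WM=16
i=20 t=22 v=6: → [22,25); WM=21

11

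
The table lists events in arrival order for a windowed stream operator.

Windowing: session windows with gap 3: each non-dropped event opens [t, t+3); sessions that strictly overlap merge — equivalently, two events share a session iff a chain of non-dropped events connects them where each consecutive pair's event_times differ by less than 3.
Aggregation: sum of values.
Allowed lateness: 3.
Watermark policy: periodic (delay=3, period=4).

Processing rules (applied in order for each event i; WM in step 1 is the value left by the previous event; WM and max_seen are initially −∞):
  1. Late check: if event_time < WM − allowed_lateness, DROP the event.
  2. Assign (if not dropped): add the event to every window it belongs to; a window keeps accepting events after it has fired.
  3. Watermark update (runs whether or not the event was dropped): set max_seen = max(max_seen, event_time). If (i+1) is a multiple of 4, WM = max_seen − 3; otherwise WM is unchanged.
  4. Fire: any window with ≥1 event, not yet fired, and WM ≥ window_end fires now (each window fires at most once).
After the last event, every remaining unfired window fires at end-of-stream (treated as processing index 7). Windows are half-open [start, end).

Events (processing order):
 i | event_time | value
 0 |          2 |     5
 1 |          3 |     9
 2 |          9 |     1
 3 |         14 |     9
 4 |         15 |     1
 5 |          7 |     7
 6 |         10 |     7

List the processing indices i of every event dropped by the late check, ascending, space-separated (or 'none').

i=0 t=2 v=5: → [2,5); WM=−∞
i=1 t=3 v=9: → [2,6); WM=−∞
i=2 t=9 v=1: → [9,12); WM=−∞
i=3 t=14 v=9: → [14,17); WM=11
i=4 t=15 v=1: → [14,18); WM=11
i=5 t=7 v=7: DROP (t<11-3); WM=11
i=6 t=10 v=7: → [9,13); WM=11

5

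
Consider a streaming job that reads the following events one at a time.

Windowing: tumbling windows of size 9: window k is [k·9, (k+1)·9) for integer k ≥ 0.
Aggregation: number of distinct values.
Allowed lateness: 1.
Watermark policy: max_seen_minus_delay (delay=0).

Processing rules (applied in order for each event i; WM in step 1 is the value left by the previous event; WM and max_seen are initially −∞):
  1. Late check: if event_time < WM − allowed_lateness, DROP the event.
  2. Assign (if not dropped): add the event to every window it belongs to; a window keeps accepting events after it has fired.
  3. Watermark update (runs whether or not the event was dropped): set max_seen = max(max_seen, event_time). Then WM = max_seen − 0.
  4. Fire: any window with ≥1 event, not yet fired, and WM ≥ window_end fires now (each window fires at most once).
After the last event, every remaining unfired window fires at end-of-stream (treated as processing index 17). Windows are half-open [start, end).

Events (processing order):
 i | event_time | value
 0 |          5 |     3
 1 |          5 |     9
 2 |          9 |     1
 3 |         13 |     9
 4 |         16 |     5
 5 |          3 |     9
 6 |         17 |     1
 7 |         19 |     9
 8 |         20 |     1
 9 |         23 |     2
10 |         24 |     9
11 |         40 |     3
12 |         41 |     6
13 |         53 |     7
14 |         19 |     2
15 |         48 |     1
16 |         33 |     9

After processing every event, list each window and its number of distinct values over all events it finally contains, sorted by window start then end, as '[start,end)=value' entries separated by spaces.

[0,9)=2 [9,18)=3 [18,27)=3 [36,45)=2 [45,54)=1

i=0 t=5 v=3: → [0,9); WM=5
i=1 t=5 v=9: → [0,9); WM=5
i=2 t=9 v=1: → [9,18); WM=9; [0,9) fires=2
i=3 t=13 v=9: → [9,18); WM=13
i=4 t=16 v=5: → [9,18); WM=16
i=5 t=3 v=9: DROP (t<16-1); WM=16
i=6 t=17 v=1: → [9,18); WM=17
i=7 t=19 v=9: → [18,27); WM=19; [9,18) fires=3
i=8 t=20 v=1: → [18,27); WM=20
i=9 t=23 v=2: → [18,27); WM=23
i=10 t=24 v=9: → [18,27); WM=24
i=11 t=40 v=3: → [36,45); WM=40; [18,27) fires=3
i=12 t=41 v=6: → [36,45); WM=41
i=13 t=53 v=7: → [45,54); WM=53; [36,45) fires=2
i=14 t=19 v=2: DROP (t<53-1); WM=53
i=15 t=48 v=1: DROP (t<53-1); WM=53
i=16 t=33 v=9: DROP (t<53-1); WM=53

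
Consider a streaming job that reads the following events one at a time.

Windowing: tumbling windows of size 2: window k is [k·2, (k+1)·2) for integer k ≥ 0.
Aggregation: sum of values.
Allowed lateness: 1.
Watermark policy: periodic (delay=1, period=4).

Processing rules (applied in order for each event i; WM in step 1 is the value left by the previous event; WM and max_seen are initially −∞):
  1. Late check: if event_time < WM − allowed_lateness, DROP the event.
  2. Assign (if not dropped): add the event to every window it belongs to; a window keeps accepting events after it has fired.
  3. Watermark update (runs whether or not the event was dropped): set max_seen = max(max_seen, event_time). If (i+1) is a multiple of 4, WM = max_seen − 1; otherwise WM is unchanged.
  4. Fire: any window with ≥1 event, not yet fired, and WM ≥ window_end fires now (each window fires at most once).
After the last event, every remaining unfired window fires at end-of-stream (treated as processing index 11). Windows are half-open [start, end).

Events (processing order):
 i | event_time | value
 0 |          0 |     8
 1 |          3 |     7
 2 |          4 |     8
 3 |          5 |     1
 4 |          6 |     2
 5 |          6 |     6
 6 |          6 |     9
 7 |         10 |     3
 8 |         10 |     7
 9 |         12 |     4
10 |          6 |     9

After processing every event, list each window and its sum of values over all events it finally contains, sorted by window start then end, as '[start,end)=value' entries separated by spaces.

[0,2)=8 [2,4)=7 [4,6)=9 [6,8)=17 [10,12)=10 [12,14)=4

i=0 t=0 v=8: → [0,2); WM=−∞
i=1 t=3 v=7: → [2,4); WM=−∞
i=2 t=4 v=8: → [4,6); WM=−∞
i=3 t=5 v=1: → [4,6); WM=4; [0,2) fires=8 [2,4) fires=7
i=4 t=6 v=2: → [6,8); WM=4
i=5 t=6 v=6: → [6,8); WM=4
i=6 t=6 v=9: → [6,8); WM=4
i=7 t=10 v=3: → [10,12); WM=9; [4,6) fires=9 [6,8) fires=17
i=8 t=10 v=7: → [10,12); WM=9
i=9 t=12 v=4: → [12,14); WM=9
i=10 t=6 v=9: DROP (t<9-1); WM=9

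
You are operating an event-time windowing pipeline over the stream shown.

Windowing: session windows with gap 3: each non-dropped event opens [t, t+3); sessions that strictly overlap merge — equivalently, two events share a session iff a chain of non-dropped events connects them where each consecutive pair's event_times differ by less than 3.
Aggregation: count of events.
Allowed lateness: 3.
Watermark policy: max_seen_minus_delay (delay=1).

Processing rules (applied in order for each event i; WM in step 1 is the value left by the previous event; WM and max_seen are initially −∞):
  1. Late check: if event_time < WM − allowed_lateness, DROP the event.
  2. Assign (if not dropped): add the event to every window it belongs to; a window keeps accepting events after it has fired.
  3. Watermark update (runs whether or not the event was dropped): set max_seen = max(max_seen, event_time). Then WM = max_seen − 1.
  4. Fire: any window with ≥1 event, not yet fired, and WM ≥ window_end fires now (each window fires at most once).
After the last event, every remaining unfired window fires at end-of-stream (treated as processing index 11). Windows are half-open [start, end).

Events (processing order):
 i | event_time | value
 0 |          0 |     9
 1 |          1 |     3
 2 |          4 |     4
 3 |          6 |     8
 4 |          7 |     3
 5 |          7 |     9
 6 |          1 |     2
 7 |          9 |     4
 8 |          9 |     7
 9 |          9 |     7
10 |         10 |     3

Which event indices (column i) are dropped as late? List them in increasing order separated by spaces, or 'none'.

i=0 t=0 v=9: → [0,3); WM=-1
i=1 t=1 v=3: → [0,4); WM=0
i=2 t=4 v=4: → [4,7); WM=3
i=3 t=6 v=8: → [4,9); WM=5
i=4 t=7 v=3: → [4,10); WM=6
i=5 t=7 v=9: → [4,10); WM=6
i=6 t=1 v=2: DROP (t<6-3); WM=6
i=7 t=9 v=4: → [4,12); WM=8
i=8 t=9 v=7: → [4,12); WM=8
i=9 t=9 v=7: → [4,12); WM=8
i=10 t=10 v=3: → [4,13); WM=9

6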